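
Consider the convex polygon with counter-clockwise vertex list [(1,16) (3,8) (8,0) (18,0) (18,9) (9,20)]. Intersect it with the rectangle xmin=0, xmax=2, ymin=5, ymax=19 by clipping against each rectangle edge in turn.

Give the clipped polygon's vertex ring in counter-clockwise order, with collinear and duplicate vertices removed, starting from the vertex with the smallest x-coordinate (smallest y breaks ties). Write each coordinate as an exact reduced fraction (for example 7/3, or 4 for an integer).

Clipped polygon: [(1,16) (2,12) (2,33/2)]

1. After x ≥ 0: [(1,16) (3,8) (8,0) (18,0) (18,9) (9,20)]
2. After x ≤ 2: [(2,33/2) (1,16) (2,12)]
3. After y ≥ 5: [(2,33/2) (1,16) (2,12)]
4. After y ≤ 19: [(2,33/2) (1,16) (2,12)]
5. Canonical ring: [(1,16) (2,12) (2,33/2)]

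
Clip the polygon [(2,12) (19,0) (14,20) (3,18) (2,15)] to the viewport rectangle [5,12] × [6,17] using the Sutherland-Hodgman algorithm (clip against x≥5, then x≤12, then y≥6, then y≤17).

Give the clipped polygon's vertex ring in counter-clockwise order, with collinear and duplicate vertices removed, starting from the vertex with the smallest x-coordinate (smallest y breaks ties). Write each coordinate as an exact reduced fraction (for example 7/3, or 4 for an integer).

Clipped polygon: [(5,168/17) (21/2,6) (12,6) (12,17) (5,17)]

1. After x ≥ 5: [(5,168/17) (19,0) (14,20) (5,202/11)]
2. After x ≤ 12: [(5,168/17) (12,84/17) (12,216/11) (5,202/11)]
3. After y ≥ 6: [(5,168/17) (21/2,6) (12,6) (12,216/11) (5,202/11)]
4. After y ≤ 17: [(5,17) (5,168/17) (21/2,6) (12,6) (12,17)]
5. Canonical ring: [(5,168/17) (21/2,6) (12,6) (12,17) (5,17)]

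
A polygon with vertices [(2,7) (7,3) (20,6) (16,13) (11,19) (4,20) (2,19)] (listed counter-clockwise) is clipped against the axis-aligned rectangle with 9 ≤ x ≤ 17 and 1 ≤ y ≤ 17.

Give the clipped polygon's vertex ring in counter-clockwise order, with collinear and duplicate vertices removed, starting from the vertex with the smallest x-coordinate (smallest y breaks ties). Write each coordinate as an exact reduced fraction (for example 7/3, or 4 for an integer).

Clipped polygon: [(9,45/13) (17,69/13) (17,45/4) (16,13) (38/3,17) (9,17)]

1. After x ≥ 9: [(9,45/13) (20,6) (16,13) (11,19) (9,135/7)]
2. After x ≤ 17: [(9,45/13) (17,69/13) (17,45/4) (16,13) (11,19) (9,135/7)]
3. After y ≥ 1: [(9,45/13) (17,69/13) (17,45/4) (16,13) (11,19) (9,135/7)]
4. After y ≤ 17: [(9,17) (9,45/13) (17,69/13) (17,45/4) (16,13) (38/3,17)]
5. Canonical ring: [(9,45/13) (17,69/13) (17,45/4) (16,13) (38/3,17) (9,17)]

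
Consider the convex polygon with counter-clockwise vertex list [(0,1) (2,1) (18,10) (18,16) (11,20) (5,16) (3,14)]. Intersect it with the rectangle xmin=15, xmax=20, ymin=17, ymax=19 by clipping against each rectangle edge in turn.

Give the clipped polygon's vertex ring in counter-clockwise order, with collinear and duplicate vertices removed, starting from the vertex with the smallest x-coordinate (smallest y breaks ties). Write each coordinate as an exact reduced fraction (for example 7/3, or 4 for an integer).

1. After x ≥ 15: [(15,133/16) (18,10) (18,16) (15,124/7)]
2. After x ≤ 20: [(15,133/16) (18,10) (18,16) (15,124/7)]
3. After y ≥ 17: [(15,17) (65/4,17) (15,124/7)]
4. After y ≤ 19: [(15,17) (65/4,17) (15,124/7)]
5. Canonical ring: [(15,17) (65/4,17) (15,124/7)]

Clipped polygon: [(15,17) (65/4,17) (15,124/7)]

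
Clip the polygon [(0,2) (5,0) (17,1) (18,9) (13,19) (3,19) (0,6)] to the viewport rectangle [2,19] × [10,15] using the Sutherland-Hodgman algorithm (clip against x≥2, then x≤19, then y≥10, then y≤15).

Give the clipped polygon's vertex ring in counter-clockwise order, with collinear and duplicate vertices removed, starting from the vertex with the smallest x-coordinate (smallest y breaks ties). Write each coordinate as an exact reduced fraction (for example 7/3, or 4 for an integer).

Clipped polygon: [(2,10) (35/2,10) (15,15) (27/13,15) (2,44/3)]

1. After x ≥ 2: [(2,6/5) (5,0) (17,1) (18,9) (13,19) (3,19) (2,44/3)]
2. After x ≤ 19: [(2,6/5) (5,0) (17,1) (18,9) (13,19) (3,19) (2,44/3)]
3. After y ≥ 10: [(2,10) (35/2,10) (13,19) (3,19) (2,44/3)]
4. After y ≤ 15: [(2,10) (35/2,10) (15,15) (27/13,15) (2,44/3)]
5. Canonical ring: [(2,10) (35/2,10) (15,15) (27/13,15) (2,44/3)]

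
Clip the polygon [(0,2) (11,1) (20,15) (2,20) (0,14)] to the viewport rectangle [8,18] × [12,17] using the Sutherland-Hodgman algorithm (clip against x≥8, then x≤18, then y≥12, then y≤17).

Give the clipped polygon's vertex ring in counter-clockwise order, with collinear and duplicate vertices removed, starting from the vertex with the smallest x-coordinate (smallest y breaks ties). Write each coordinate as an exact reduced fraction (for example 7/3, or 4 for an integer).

1. After x ≥ 8: [(8,14/11) (11,1) (20,15) (8,55/3)]
2. After x ≤ 18: [(8,14/11) (11,1) (18,107/9) (18,140/9) (8,55/3)]
3. After y ≥ 12: [(8,12) (18,12) (18,140/9) (8,55/3)]
4. After y ≤ 17: [(8,17) (8,12) (18,12) (18,140/9) (64/5,17)]
5. Canonical ring: [(8,12) (18,12) (18,140/9) (64/5,17) (8,17)]

Clipped polygon: [(8,12) (18,12) (18,140/9) (64/5,17) (8,17)]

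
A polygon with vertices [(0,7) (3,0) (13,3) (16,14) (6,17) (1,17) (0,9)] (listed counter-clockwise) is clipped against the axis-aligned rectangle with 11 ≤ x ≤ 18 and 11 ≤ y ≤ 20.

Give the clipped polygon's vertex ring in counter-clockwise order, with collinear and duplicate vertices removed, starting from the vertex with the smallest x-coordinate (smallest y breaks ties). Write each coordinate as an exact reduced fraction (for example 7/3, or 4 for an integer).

Clipped polygon: [(11,11) (167/11,11) (16,14) (11,31/2)]

1. After x ≥ 11: [(11,12/5) (13,3) (16,14) (11,31/2)]
2. After x ≤ 18: [(11,12/5) (13,3) (16,14) (11,31/2)]
3. After y ≥ 11: [(11,11) (167/11,11) (16,14) (11,31/2)]
4. After y ≤ 20: [(11,11) (167/11,11) (16,14) (11,31/2)]
5. Canonical ring: [(11,11) (167/11,11) (16,14) (11,31/2)]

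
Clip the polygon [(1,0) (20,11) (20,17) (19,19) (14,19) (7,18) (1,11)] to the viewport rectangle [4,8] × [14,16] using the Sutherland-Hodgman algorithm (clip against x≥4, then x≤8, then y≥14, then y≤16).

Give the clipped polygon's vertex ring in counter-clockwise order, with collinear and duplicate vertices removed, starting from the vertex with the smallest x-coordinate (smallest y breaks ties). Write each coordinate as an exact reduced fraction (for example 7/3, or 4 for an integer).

1. After x ≥ 4: [(4,33/19) (20,11) (20,17) (19,19) (14,19) (7,18) (4,29/2)]
2. After x ≤ 8: [(4,33/19) (8,77/19) (8,127/7) (7,18) (4,29/2)]
3. After y ≥ 14: [(4,14) (8,14) (8,127/7) (7,18) (4,29/2)]
4. After y ≤ 16: [(4,14) (8,14) (8,16) (37/7,16) (4,29/2)]
5. Canonical ring: [(4,14) (8,14) (8,16) (37/7,16) (4,29/2)]

Clipped polygon: [(4,14) (8,14) (8,16) (37/7,16) (4,29/2)]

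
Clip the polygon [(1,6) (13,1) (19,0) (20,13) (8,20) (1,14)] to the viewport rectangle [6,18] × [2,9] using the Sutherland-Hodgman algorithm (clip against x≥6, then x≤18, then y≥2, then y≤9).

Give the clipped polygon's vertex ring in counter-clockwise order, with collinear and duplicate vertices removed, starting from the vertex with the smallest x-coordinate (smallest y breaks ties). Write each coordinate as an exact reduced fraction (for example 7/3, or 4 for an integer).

Clipped polygon: [(6,47/12) (53/5,2) (18,2) (18,9) (6,9)]

1. After x ≥ 6: [(6,47/12) (13,1) (19,0) (20,13) (8,20) (6,128/7)]
2. After x ≤ 18: [(6,47/12) (13,1) (18,1/6) (18,85/6) (8,20) (6,128/7)]
3. After y ≥ 2: [(6,47/12) (53/5,2) (18,2) (18,85/6) (8,20) (6,128/7)]
4. After y ≤ 9: [(6,9) (6,47/12) (53/5,2) (18,2) (18,9)]
5. Canonical ring: [(6,47/12) (53/5,2) (18,2) (18,9) (6,9)]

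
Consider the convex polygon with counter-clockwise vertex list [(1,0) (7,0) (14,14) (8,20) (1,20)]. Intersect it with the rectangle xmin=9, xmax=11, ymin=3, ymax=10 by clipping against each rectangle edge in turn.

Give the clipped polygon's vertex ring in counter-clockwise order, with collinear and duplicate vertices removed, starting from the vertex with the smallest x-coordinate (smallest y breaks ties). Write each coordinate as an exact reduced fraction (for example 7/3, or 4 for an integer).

Clipped polygon: [(9,4) (11,8) (11,10) (9,10)]

1. After x ≥ 9: [(9,4) (14,14) (9,19)]
2. After x ≤ 11: [(9,4) (11,8) (11,17) (9,19)]
3. After y ≥ 3: [(9,4) (11,8) (11,17) (9,19)]
4. After y ≤ 10: [(9,10) (9,4) (11,8) (11,10)]
5. Canonical ring: [(9,4) (11,8) (11,10) (9,10)]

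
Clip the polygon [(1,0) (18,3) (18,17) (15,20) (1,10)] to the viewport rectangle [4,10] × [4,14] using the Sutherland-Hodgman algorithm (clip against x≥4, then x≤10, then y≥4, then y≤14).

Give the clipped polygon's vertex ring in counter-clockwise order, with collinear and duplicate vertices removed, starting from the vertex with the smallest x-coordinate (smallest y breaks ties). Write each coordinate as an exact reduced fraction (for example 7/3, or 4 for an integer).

Clipped polygon: [(4,4) (10,4) (10,14) (33/5,14) (4,85/7)]

1. After x ≥ 4: [(4,9/17) (18,3) (18,17) (15,20) (4,85/7)]
2. After x ≤ 10: [(4,9/17) (10,27/17) (10,115/7) (4,85/7)]
3. After y ≥ 4: [(4,4) (10,4) (10,115/7) (4,85/7)]
4. After y ≤ 14: [(4,4) (10,4) (10,14) (33/5,14) (4,85/7)]
5. Canonical ring: [(4,4) (10,4) (10,14) (33/5,14) (4,85/7)]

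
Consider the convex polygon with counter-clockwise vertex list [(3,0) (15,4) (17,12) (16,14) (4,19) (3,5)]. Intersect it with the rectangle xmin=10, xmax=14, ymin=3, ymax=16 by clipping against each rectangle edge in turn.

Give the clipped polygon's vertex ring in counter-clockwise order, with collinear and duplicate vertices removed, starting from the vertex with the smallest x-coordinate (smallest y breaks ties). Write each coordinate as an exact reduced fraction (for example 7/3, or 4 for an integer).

1. After x ≥ 10: [(10,7/3) (15,4) (17,12) (16,14) (10,33/2)]
2. After x ≤ 14: [(10,7/3) (14,11/3) (14,89/6) (10,33/2)]
3. After y ≥ 3: [(10,3) (12,3) (14,11/3) (14,89/6) (10,33/2)]
4. After y ≤ 16: [(10,16) (10,3) (12,3) (14,11/3) (14,89/6) (56/5,16)]
5. Canonical ring: [(10,3) (12,3) (14,11/3) (14,89/6) (56/5,16) (10,16)]

Clipped polygon: [(10,3) (12,3) (14,11/3) (14,89/6) (56/5,16) (10,16)]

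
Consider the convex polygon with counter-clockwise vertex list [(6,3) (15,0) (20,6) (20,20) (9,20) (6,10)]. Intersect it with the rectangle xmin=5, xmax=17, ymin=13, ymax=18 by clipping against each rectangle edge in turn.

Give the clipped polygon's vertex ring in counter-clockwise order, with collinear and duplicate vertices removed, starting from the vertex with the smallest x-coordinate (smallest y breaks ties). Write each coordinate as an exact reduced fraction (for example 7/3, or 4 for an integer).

Clipped polygon: [(69/10,13) (17,13) (17,18) (42/5,18)]

1. After x ≥ 5: [(6,3) (15,0) (20,6) (20,20) (9,20) (6,10)]
2. After x ≤ 17: [(6,3) (15,0) (17,12/5) (17,20) (9,20) (6,10)]
3. After y ≥ 13: [(17,13) (17,20) (9,20) (69/10,13)]
4. After y ≤ 18: [(17,13) (17,18) (42/5,18) (69/10,13)]
5. Canonical ring: [(69/10,13) (17,13) (17,18) (42/5,18)]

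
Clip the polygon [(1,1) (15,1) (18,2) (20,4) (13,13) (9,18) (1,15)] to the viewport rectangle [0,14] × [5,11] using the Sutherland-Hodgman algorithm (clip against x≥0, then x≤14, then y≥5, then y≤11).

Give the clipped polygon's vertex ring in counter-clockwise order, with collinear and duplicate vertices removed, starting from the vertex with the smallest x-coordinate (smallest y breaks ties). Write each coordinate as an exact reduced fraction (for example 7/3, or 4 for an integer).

Clipped polygon: [(1,5) (14,5) (14,11) (1,11)]

1. After x ≥ 0: [(1,1) (15,1) (18,2) (20,4) (13,13) (9,18) (1,15)]
2. After x ≤ 14: [(1,1) (14,1) (14,82/7) (13,13) (9,18) (1,15)]
3. After y ≥ 5: [(1,5) (14,5) (14,82/7) (13,13) (9,18) (1,15)]
4. After y ≤ 11: [(1,11) (1,5) (14,5) (14,11)]
5. Canonical ring: [(1,5) (14,5) (14,11) (1,11)]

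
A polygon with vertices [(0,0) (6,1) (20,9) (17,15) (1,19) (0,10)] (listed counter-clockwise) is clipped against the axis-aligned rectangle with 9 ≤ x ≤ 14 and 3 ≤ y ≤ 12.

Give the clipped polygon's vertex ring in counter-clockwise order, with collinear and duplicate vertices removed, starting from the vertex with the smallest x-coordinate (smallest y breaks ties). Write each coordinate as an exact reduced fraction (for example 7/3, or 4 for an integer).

1. After x ≥ 9: [(9,19/7) (20,9) (17,15) (9,17)]
2. After x ≤ 14: [(9,19/7) (14,39/7) (14,63/4) (9,17)]
3. After y ≥ 3: [(9,3) (19/2,3) (14,39/7) (14,63/4) (9,17)]
4. After y ≤ 12: [(9,12) (9,3) (19/2,3) (14,39/7) (14,12)]
5. Canonical ring: [(9,3) (19/2,3) (14,39/7) (14,12) (9,12)]

Clipped polygon: [(9,3) (19/2,3) (14,39/7) (14,12) (9,12)]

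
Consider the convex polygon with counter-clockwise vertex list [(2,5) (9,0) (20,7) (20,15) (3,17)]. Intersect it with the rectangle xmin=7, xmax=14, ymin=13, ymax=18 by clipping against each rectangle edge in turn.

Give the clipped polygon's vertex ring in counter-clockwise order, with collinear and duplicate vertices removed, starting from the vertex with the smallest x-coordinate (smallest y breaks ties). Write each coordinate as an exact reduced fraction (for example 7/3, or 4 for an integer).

Clipped polygon: [(7,13) (14,13) (14,267/17) (7,281/17)]

1. After x ≥ 7: [(7,10/7) (9,0) (20,7) (20,15) (7,281/17)]
2. After x ≤ 14: [(7,10/7) (9,0) (14,35/11) (14,267/17) (7,281/17)]
3. After y ≥ 13: [(7,13) (14,13) (14,267/17) (7,281/17)]
4. After y ≤ 18: [(7,13) (14,13) (14,267/17) (7,281/17)]
5. Canonical ring: [(7,13) (14,13) (14,267/17) (7,281/17)]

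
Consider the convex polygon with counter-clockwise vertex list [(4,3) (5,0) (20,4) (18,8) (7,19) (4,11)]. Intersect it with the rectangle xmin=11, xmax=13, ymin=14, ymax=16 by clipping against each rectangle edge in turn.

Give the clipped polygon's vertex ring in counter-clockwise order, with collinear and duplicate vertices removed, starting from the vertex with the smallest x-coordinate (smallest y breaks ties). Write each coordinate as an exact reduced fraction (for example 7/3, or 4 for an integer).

1. After x ≥ 11: [(11,8/5) (20,4) (18,8) (11,15)]
2. After x ≤ 13: [(11,8/5) (13,32/15) (13,13) (11,15)]
3. After y ≥ 14: [(11,14) (12,14) (11,15)]
4. After y ≤ 16: [(11,14) (12,14) (11,15)]
5. Canonical ring: [(11,14) (12,14) (11,15)]

Clipped polygon: [(11,14) (12,14) (11,15)]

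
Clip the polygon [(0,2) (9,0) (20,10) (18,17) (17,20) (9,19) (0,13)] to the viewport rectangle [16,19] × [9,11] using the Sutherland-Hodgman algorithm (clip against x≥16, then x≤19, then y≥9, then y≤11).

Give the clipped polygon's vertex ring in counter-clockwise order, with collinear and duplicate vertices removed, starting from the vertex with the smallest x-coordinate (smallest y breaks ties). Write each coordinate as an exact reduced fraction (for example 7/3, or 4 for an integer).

Clipped polygon: [(16,9) (189/10,9) (19,100/11) (19,11) (16,11)]

1. After x ≥ 16: [(16,70/11) (20,10) (18,17) (17,20) (16,159/8)]
2. After x ≤ 19: [(16,70/11) (19,100/11) (19,27/2) (18,17) (17,20) (16,159/8)]
3. After y ≥ 9: [(16,9) (189/10,9) (19,100/11) (19,27/2) (18,17) (17,20) (16,159/8)]
4. After y ≤ 11: [(16,11) (16,9) (189/10,9) (19,100/11) (19,11)]
5. Canonical ring: [(16,9) (189/10,9) (19,100/11) (19,11) (16,11)]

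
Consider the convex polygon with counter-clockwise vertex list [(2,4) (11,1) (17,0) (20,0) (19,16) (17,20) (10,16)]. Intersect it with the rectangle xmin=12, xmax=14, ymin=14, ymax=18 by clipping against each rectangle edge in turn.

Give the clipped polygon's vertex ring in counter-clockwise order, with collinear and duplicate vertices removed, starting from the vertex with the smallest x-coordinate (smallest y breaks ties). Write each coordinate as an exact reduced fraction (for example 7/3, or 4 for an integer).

Clipped polygon: [(12,14) (14,14) (14,18) (27/2,18) (12,120/7)]

1. After x ≥ 12: [(12,5/6) (17,0) (20,0) (19,16) (17,20) (12,120/7)]
2. After x ≤ 14: [(12,5/6) (14,1/2) (14,128/7) (12,120/7)]
3. After y ≥ 14: [(12,14) (14,14) (14,128/7) (12,120/7)]
4. After y ≤ 18: [(12,14) (14,14) (14,18) (27/2,18) (12,120/7)]
5. Canonical ring: [(12,14) (14,14) (14,18) (27/2,18) (12,120/7)]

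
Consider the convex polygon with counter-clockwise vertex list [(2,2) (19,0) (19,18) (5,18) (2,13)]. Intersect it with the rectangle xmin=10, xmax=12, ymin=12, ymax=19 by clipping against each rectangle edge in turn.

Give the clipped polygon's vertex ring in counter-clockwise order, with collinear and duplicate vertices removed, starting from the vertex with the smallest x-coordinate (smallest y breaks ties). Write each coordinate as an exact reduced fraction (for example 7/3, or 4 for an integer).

1. After x ≥ 10: [(10,18/17) (19,0) (19,18) (10,18)]
2. After x ≤ 12: [(10,18/17) (12,14/17) (12,18) (10,18)]
3. After y ≥ 12: [(10,12) (12,12) (12,18) (10,18)]
4. After y ≤ 19: [(10,12) (12,12) (12,18) (10,18)]
5. Canonical ring: [(10,12) (12,12) (12,18) (10,18)]

Clipped polygon: [(10,12) (12,12) (12,18) (10,18)]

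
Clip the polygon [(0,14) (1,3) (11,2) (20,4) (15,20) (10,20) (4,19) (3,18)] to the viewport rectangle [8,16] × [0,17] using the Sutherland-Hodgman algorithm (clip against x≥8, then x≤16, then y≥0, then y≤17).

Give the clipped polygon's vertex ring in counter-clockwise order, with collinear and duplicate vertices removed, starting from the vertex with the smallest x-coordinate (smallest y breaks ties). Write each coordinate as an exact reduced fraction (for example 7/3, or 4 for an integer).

Clipped polygon: [(8,23/10) (11,2) (16,28/9) (16,84/5) (255/16,17) (8,17)]

1. After x ≥ 8: [(8,23/10) (11,2) (20,4) (15,20) (10,20) (8,59/3)]
2. After x ≤ 16: [(8,23/10) (11,2) (16,28/9) (16,84/5) (15,20) (10,20) (8,59/3)]
3. After y ≥ 0: [(8,23/10) (11,2) (16,28/9) (16,84/5) (15,20) (10,20) (8,59/3)]
4. After y ≤ 17: [(8,17) (8,23/10) (11,2) (16,28/9) (16,84/5) (255/16,17)]
5. Canonical ring: [(8,23/10) (11,2) (16,28/9) (16,84/5) (255/16,17) (8,17)]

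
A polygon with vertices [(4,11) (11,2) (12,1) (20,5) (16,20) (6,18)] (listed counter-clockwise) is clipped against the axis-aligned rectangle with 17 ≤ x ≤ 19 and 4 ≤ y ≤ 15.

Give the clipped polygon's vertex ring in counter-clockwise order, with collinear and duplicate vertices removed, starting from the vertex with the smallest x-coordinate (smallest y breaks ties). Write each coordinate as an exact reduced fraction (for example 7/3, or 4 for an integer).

Clipped polygon: [(17,4) (18,4) (19,9/2) (19,35/4) (52/3,15) (17,15)]

1. After x ≥ 17: [(17,7/2) (20,5) (17,65/4)]
2. After x ≤ 19: [(17,7/2) (19,9/2) (19,35/4) (17,65/4)]
3. After y ≥ 4: [(17,4) (18,4) (19,9/2) (19,35/4) (17,65/4)]
4. After y ≤ 15: [(17,15) (17,4) (18,4) (19,9/2) (19,35/4) (52/3,15)]
5. Canonical ring: [(17,4) (18,4) (19,9/2) (19,35/4) (52/3,15) (17,15)]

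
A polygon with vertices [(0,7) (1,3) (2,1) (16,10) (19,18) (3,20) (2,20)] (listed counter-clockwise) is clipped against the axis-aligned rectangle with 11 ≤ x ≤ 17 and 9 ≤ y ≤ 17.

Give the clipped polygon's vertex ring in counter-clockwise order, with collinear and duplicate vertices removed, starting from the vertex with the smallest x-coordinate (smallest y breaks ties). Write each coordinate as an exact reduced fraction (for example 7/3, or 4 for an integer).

1. After x ≥ 11: [(11,95/14) (16,10) (19,18) (11,19)]
2. After x ≤ 17: [(11,95/14) (16,10) (17,38/3) (17,73/4) (11,19)]
3. After y ≥ 9: [(11,9) (130/9,9) (16,10) (17,38/3) (17,73/4) (11,19)]
4. After y ≤ 17: [(11,17) (11,9) (130/9,9) (16,10) (17,38/3) (17,17)]
5. Canonical ring: [(11,9) (130/9,9) (16,10) (17,38/3) (17,17) (11,17)]

Clipped polygon: [(11,9) (130/9,9) (16,10) (17,38/3) (17,17) (11,17)]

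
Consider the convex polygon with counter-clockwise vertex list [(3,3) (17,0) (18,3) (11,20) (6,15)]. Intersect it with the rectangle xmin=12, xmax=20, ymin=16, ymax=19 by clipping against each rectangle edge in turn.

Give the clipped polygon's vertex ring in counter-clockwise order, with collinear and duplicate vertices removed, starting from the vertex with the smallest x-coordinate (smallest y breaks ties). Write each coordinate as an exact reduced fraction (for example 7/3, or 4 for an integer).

Clipped polygon: [(12,16) (215/17,16) (12,123/7)]

1. After x ≥ 12: [(12,15/14) (17,0) (18,3) (12,123/7)]
2. After x ≤ 20: [(12,15/14) (17,0) (18,3) (12,123/7)]
3. After y ≥ 16: [(12,16) (215/17,16) (12,123/7)]
4. After y ≤ 19: [(12,16) (215/17,16) (12,123/7)]
5. Canonical ring: [(12,16) (215/17,16) (12,123/7)]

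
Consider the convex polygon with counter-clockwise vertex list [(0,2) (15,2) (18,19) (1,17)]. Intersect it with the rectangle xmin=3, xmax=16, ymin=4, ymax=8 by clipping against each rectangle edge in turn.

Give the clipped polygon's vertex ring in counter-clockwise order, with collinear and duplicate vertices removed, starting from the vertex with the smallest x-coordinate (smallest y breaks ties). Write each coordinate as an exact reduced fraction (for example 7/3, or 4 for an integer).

Clipped polygon: [(3,4) (261/17,4) (16,23/3) (16,8) (3,8)]

1. After x ≥ 3: [(3,2) (15,2) (18,19) (3,293/17)]
2. After x ≤ 16: [(3,2) (15,2) (16,23/3) (16,319/17) (3,293/17)]
3. After y ≥ 4: [(3,4) (261/17,4) (16,23/3) (16,319/17) (3,293/17)]
4. After y ≤ 8: [(3,8) (3,4) (261/17,4) (16,23/3) (16,8)]
5. Canonical ring: [(3,4) (261/17,4) (16,23/3) (16,8) (3,8)]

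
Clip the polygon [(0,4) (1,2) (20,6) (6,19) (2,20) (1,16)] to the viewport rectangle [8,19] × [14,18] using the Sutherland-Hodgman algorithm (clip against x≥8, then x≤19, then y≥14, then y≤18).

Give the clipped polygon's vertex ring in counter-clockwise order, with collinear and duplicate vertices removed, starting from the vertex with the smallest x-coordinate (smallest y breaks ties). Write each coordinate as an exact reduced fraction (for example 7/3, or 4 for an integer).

1. After x ≥ 8: [(8,66/19) (20,6) (8,120/7)]
2. After x ≤ 19: [(8,66/19) (19,110/19) (19,97/14) (8,120/7)]
3. After y ≥ 14: [(8,14) (148/13,14) (8,120/7)]
4. After y ≤ 18: [(8,14) (148/13,14) (8,120/7)]
5. Canonical ring: [(8,14) (148/13,14) (8,120/7)]

Clipped polygon: [(8,14) (148/13,14) (8,120/7)]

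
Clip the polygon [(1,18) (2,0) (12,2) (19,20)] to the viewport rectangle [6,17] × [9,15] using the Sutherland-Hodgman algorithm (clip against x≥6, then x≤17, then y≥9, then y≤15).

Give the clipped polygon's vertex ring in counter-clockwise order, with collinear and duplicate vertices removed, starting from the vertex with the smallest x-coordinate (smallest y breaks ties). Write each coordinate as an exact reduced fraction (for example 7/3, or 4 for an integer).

1. After x ≥ 6: [(6,167/9) (6,4/5) (12,2) (19,20)]
2. After x ≤ 17: [(17,178/9) (6,167/9) (6,4/5) (12,2) (17,104/7)]
3. After y ≥ 9: [(17,178/9) (6,167/9) (6,9) (265/18,9) (17,104/7)]
4. After y ≤ 15: [(17,15) (6,15) (6,9) (265/18,9) (17,104/7)]
5. Canonical ring: [(6,9) (265/18,9) (17,104/7) (17,15) (6,15)]

Clipped polygon: [(6,9) (265/18,9) (17,104/7) (17,15) (6,15)]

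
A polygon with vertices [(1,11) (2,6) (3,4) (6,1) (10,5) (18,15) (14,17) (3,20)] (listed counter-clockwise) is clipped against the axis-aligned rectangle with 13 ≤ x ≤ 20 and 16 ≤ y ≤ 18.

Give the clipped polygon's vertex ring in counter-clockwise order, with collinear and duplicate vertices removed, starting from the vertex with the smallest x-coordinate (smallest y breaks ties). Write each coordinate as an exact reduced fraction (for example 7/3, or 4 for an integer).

1. After x ≥ 13: [(13,35/4) (18,15) (14,17) (13,190/11)]
2. After x ≤ 20: [(13,35/4) (18,15) (14,17) (13,190/11)]
3. After y ≥ 16: [(13,16) (16,16) (14,17) (13,190/11)]
4. After y ≤ 18: [(13,16) (16,16) (14,17) (13,190/11)]
5. Canonical ring: [(13,16) (16,16) (14,17) (13,190/11)]

Clipped polygon: [(13,16) (16,16) (14,17) (13,190/11)]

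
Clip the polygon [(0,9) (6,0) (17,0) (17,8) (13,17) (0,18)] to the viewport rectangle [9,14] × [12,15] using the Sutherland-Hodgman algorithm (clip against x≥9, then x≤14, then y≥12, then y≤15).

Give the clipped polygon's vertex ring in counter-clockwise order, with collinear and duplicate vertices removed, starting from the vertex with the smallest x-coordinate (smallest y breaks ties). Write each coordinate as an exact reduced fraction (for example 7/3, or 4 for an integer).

Clipped polygon: [(9,12) (14,12) (14,59/4) (125/9,15) (9,15)]

1. After x ≥ 9: [(9,0) (17,0) (17,8) (13,17) (9,225/13)]
2. After x ≤ 14: [(9,0) (14,0) (14,59/4) (13,17) (9,225/13)]
3. After y ≥ 12: [(9,12) (14,12) (14,59/4) (13,17) (9,225/13)]
4. After y ≤ 15: [(9,15) (9,12) (14,12) (14,59/4) (125/9,15)]
5. Canonical ring: [(9,12) (14,12) (14,59/4) (125/9,15) (9,15)]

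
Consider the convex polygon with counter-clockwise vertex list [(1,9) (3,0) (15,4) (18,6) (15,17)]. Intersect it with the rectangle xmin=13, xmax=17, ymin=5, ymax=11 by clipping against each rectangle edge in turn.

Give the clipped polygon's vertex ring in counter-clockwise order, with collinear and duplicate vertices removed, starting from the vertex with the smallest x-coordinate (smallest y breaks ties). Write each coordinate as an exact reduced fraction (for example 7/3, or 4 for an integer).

1. After x ≥ 13: [(13,111/7) (13,10/3) (15,4) (18,6) (15,17)]
2. After x ≤ 17: [(13,111/7) (13,10/3) (15,4) (17,16/3) (17,29/3) (15,17)]
3. After y ≥ 5: [(13,111/7) (13,5) (33/2,5) (17,16/3) (17,29/3) (15,17)]
4. After y ≤ 11: [(13,11) (13,5) (33/2,5) (17,16/3) (17,29/3) (183/11,11)]
5. Canonical ring: [(13,5) (33/2,5) (17,16/3) (17,29/3) (183/11,11) (13,11)]

Clipped polygon: [(13,5) (33/2,5) (17,16/3) (17,29/3) (183/11,11) (13,11)]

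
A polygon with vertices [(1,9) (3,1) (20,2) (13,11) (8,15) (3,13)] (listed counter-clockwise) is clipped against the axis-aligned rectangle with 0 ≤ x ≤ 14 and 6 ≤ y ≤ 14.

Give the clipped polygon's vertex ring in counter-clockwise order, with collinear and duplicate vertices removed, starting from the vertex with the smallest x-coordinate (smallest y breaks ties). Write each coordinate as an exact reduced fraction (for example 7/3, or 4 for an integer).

Clipped polygon: [(1,9) (7/4,6) (14,6) (14,68/7) (13,11) (37/4,14) (11/2,14) (3,13)]

1. After x ≥ 0: [(1,9) (3,1) (20,2) (13,11) (8,15) (3,13)]
2. After x ≤ 14: [(1,9) (3,1) (14,28/17) (14,68/7) (13,11) (8,15) (3,13)]
3. After y ≥ 6: [(1,9) (7/4,6) (14,6) (14,68/7) (13,11) (8,15) (3,13)]
4. After y ≤ 14: [(1,9) (7/4,6) (14,6) (14,68/7) (13,11) (37/4,14) (11/2,14) (3,13)]
5. Canonical ring: [(1,9) (7/4,6) (14,6) (14,68/7) (13,11) (37/4,14) (11/2,14) (3,13)]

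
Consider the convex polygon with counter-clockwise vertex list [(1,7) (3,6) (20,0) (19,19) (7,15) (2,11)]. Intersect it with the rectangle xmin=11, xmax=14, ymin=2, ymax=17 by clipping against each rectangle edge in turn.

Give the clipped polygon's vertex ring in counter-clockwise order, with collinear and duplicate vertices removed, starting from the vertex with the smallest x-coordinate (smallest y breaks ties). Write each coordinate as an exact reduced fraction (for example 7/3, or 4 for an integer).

1. After x ≥ 11: [(11,54/17) (20,0) (19,19) (11,49/3)]
2. After x ≤ 14: [(11,54/17) (14,36/17) (14,52/3) (11,49/3)]
3. After y ≥ 2: [(11,54/17) (14,36/17) (14,52/3) (11,49/3)]
4. After y ≤ 17: [(11,54/17) (14,36/17) (14,17) (13,17) (11,49/3)]
5. Canonical ring: [(11,54/17) (14,36/17) (14,17) (13,17) (11,49/3)]

Clipped polygon: [(11,54/17) (14,36/17) (14,17) (13,17) (11,49/3)]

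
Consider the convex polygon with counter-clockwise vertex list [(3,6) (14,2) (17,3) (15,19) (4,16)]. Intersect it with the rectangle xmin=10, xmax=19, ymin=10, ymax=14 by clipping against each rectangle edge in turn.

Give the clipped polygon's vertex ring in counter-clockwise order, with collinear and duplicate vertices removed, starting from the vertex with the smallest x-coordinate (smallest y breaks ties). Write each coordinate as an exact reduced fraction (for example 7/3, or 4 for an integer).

Clipped polygon: [(10,10) (129/8,10) (125/8,14) (10,14)]

1. After x ≥ 10: [(10,38/11) (14,2) (17,3) (15,19) (10,194/11)]
2. After x ≤ 19: [(10,38/11) (14,2) (17,3) (15,19) (10,194/11)]
3. After y ≥ 10: [(10,10) (129/8,10) (15,19) (10,194/11)]
4. After y ≤ 14: [(10,14) (10,10) (129/8,10) (125/8,14)]
5. Canonical ring: [(10,10) (129/8,10) (125/8,14) (10,14)]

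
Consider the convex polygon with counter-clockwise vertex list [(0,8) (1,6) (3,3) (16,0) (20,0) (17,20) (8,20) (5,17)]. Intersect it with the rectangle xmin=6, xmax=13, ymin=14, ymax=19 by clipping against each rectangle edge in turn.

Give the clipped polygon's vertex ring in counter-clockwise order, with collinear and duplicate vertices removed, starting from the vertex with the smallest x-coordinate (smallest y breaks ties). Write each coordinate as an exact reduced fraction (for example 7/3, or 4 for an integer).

1. After x ≥ 6: [(6,30/13) (16,0) (20,0) (17,20) (8,20) (6,18)]
2. After x ≤ 13: [(6,30/13) (13,9/13) (13,20) (8,20) (6,18)]
3. After y ≥ 14: [(6,14) (13,14) (13,20) (8,20) (6,18)]
4. After y ≤ 19: [(6,14) (13,14) (13,19) (7,19) (6,18)]
5. Canonical ring: [(6,14) (13,14) (13,19) (7,19) (6,18)]

Clipped polygon: [(6,14) (13,14) (13,19) (7,19) (6,18)]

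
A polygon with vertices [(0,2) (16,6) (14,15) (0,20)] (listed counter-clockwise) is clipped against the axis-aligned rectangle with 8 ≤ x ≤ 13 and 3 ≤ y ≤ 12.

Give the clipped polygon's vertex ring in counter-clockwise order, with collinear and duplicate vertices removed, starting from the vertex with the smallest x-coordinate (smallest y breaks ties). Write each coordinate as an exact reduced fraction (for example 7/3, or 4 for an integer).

1. After x ≥ 8: [(8,4) (16,6) (14,15) (8,120/7)]
2. After x ≤ 13: [(8,4) (13,21/4) (13,215/14) (8,120/7)]
3. After y ≥ 3: [(8,4) (13,21/4) (13,215/14) (8,120/7)]
4. After y ≤ 12: [(8,12) (8,4) (13,21/4) (13,12)]
5. Canonical ring: [(8,4) (13,21/4) (13,12) (8,12)]

Clipped polygon: [(8,4) (13,21/4) (13,12) (8,12)]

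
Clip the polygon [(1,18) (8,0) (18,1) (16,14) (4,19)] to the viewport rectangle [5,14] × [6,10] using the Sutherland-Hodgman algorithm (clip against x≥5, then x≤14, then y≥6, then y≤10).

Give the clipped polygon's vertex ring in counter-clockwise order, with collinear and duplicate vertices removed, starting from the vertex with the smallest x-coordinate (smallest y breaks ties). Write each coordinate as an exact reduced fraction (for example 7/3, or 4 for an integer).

Clipped polygon: [(5,54/7) (17/3,6) (14,6) (14,10) (5,10)]

1. After x ≥ 5: [(5,54/7) (8,0) (18,1) (16,14) (5,223/12)]
2. After x ≤ 14: [(5,54/7) (8,0) (14,3/5) (14,89/6) (5,223/12)]
3. After y ≥ 6: [(5,54/7) (17/3,6) (14,6) (14,89/6) (5,223/12)]
4. After y ≤ 10: [(5,10) (5,54/7) (17/3,6) (14,6) (14,10)]
5. Canonical ring: [(5,54/7) (17/3,6) (14,6) (14,10) (5,10)]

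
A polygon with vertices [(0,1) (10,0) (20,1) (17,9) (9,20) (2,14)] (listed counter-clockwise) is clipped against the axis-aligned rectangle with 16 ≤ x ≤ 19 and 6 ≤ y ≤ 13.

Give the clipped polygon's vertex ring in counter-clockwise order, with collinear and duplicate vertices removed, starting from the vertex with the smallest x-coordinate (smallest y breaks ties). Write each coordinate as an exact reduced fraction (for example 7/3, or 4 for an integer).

Clipped polygon: [(16,6) (145/8,6) (17,9) (16,83/8)]

1. After x ≥ 16: [(16,3/5) (20,1) (17,9) (16,83/8)]
2. After x ≤ 19: [(16,3/5) (19,9/10) (19,11/3) (17,9) (16,83/8)]
3. After y ≥ 6: [(16,6) (145/8,6) (17,9) (16,83/8)]
4. After y ≤ 13: [(16,6) (145/8,6) (17,9) (16,83/8)]
5. Canonical ring: [(16,6) (145/8,6) (17,9) (16,83/8)]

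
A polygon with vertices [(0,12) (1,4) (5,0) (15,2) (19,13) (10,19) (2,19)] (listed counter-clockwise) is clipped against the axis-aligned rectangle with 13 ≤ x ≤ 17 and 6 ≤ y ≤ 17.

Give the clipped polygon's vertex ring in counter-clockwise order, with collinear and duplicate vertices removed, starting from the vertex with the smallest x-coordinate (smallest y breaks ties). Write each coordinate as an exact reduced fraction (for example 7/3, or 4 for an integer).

1. After x ≥ 13: [(13,8/5) (15,2) (19,13) (13,17)]
2. After x ≤ 17: [(13,8/5) (15,2) (17,15/2) (17,43/3) (13,17)]
3. After y ≥ 6: [(13,6) (181/11,6) (17,15/2) (17,43/3) (13,17)]
4. After y ≤ 17: [(13,6) (181/11,6) (17,15/2) (17,43/3) (13,17)]
5. Canonical ring: [(13,6) (181/11,6) (17,15/2) (17,43/3) (13,17)]

Clipped polygon: [(13,6) (181/11,6) (17,15/2) (17,43/3) (13,17)]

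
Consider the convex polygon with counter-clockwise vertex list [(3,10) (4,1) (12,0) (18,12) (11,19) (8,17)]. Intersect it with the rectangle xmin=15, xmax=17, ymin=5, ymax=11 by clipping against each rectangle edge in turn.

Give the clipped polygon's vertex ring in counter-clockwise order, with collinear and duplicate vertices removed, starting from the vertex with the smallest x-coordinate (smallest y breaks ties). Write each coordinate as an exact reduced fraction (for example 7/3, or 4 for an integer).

Clipped polygon: [(15,6) (17,10) (17,11) (15,11)]

1. After x ≥ 15: [(15,6) (18,12) (15,15)]
2. After x ≤ 17: [(15,6) (17,10) (17,13) (15,15)]
3. After y ≥ 5: [(15,6) (17,10) (17,13) (15,15)]
4. After y ≤ 11: [(15,11) (15,6) (17,10) (17,11)]
5. Canonical ring: [(15,6) (17,10) (17,11) (15,11)]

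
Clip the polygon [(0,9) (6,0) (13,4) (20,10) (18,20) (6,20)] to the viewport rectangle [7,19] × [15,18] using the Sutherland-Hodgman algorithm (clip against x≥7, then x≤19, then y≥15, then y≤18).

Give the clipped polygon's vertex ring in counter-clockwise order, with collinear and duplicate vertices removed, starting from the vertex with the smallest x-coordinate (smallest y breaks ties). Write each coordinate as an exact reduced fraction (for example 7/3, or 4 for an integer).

1. After x ≥ 7: [(7,4/7) (13,4) (20,10) (18,20) (7,20)]
2. After x ≤ 19: [(7,4/7) (13,4) (19,64/7) (19,15) (18,20) (7,20)]
3. After y ≥ 15: [(7,15) (19,15) (19,15) (18,20) (7,20)]
4. After y ≤ 18: [(7,18) (7,15) (19,15) (19,15) (92/5,18)]
5. Canonical ring: [(7,15) (19,15) (92/5,18) (7,18)]

Clipped polygon: [(7,15) (19,15) (92/5,18) (7,18)]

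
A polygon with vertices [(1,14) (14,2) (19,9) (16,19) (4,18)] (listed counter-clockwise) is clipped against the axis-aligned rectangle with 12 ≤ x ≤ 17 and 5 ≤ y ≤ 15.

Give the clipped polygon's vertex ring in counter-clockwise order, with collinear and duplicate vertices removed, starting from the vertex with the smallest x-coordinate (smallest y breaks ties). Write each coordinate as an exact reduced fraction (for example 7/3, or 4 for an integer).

Clipped polygon: [(12,5) (113/7,5) (17,31/5) (17,15) (12,15)]

1. After x ≥ 12: [(12,50/13) (14,2) (19,9) (16,19) (12,56/3)]
2. After x ≤ 17: [(12,50/13) (14,2) (17,31/5) (17,47/3) (16,19) (12,56/3)]
3. After y ≥ 5: [(12,5) (113/7,5) (17,31/5) (17,47/3) (16,19) (12,56/3)]
4. After y ≤ 15: [(12,15) (12,5) (113/7,5) (17,31/5) (17,15)]
5. Canonical ring: [(12,5) (113/7,5) (17,31/5) (17,15) (12,15)]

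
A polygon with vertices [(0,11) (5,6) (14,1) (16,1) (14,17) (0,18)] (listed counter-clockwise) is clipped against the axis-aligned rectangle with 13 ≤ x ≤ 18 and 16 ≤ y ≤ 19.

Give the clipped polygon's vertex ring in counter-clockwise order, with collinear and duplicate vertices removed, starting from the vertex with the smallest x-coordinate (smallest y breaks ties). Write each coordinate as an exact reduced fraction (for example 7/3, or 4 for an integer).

Clipped polygon: [(13,16) (113/8,16) (14,17) (13,239/14)]

1. After x ≥ 13: [(13,14/9) (14,1) (16,1) (14,17) (13,239/14)]
2. After x ≤ 18: [(13,14/9) (14,1) (16,1) (14,17) (13,239/14)]
3. After y ≥ 16: [(13,16) (113/8,16) (14,17) (13,239/14)]
4. After y ≤ 19: [(13,16) (113/8,16) (14,17) (13,239/14)]
5. Canonical ring: [(13,16) (113/8,16) (14,17) (13,239/14)]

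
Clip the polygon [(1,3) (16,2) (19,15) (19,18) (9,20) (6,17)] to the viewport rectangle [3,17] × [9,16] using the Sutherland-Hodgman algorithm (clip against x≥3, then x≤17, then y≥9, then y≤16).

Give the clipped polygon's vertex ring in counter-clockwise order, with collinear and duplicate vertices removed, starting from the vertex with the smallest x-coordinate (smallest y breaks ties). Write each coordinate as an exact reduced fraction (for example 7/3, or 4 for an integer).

Clipped polygon: [(22/7,9) (17,9) (17,16) (79/14,16)]

1. After x ≥ 3: [(3,43/5) (3,43/15) (16,2) (19,15) (19,18) (9,20) (6,17)]
2. After x ≤ 17: [(3,43/5) (3,43/15) (16,2) (17,19/3) (17,92/5) (9,20) (6,17)]
3. After y ≥ 9: [(22/7,9) (17,9) (17,92/5) (9,20) (6,17)]
4. After y ≤ 16: [(79/14,16) (22/7,9) (17,9) (17,16)]
5. Canonical ring: [(22/7,9) (17,9) (17,16) (79/14,16)]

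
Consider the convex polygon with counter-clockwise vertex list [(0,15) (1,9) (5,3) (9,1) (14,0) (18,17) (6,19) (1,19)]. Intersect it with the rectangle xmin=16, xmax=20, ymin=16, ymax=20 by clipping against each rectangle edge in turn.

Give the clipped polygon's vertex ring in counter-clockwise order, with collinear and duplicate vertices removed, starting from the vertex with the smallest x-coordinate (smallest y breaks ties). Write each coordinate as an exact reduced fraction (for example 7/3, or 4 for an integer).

Clipped polygon: [(16,16) (302/17,16) (18,17) (16,52/3)]

1. After x ≥ 16: [(16,17/2) (18,17) (16,52/3)]
2. After x ≤ 20: [(16,17/2) (18,17) (16,52/3)]
3. After y ≥ 16: [(16,16) (302/17,16) (18,17) (16,52/3)]
4. After y ≤ 20: [(16,16) (302/17,16) (18,17) (16,52/3)]
5. Canonical ring: [(16,16) (302/17,16) (18,17) (16,52/3)]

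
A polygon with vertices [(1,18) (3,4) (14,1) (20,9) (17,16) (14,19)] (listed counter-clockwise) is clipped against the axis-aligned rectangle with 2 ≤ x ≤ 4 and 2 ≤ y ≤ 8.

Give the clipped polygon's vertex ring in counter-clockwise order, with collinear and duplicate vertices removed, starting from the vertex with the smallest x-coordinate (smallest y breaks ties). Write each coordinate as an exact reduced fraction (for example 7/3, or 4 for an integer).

1. After x ≥ 2: [(2,235/13) (2,11) (3,4) (14,1) (20,9) (17,16) (14,19)]
2. After x ≤ 4: [(4,237/13) (2,235/13) (2,11) (3,4) (4,41/11)]
3. After y ≥ 2: [(4,237/13) (2,235/13) (2,11) (3,4) (4,41/11)]
4. After y ≤ 8: [(4,8) (17/7,8) (3,4) (4,41/11)]
5. Canonical ring: [(17/7,8) (3,4) (4,41/11) (4,8)]

Clipped polygon: [(17/7,8) (3,4) (4,41/11) (4,8)]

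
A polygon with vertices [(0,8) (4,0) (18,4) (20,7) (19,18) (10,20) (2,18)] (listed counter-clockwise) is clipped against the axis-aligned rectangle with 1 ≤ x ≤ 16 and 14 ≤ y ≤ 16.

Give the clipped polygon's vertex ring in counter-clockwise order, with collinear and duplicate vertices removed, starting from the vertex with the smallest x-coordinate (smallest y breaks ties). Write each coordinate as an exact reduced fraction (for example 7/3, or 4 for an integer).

Clipped polygon: [(6/5,14) (16,14) (16,16) (8/5,16)]

1. After x ≥ 1: [(1,13) (1,6) (4,0) (18,4) (20,7) (19,18) (10,20) (2,18)]
2. After x ≤ 16: [(1,13) (1,6) (4,0) (16,24/7) (16,56/3) (10,20) (2,18)]
3. After y ≥ 14: [(6/5,14) (16,14) (16,56/3) (10,20) (2,18)]
4. After y ≤ 16: [(8/5,16) (6/5,14) (16,14) (16,16)]
5. Canonical ring: [(6/5,14) (16,14) (16,16) (8/5,16)]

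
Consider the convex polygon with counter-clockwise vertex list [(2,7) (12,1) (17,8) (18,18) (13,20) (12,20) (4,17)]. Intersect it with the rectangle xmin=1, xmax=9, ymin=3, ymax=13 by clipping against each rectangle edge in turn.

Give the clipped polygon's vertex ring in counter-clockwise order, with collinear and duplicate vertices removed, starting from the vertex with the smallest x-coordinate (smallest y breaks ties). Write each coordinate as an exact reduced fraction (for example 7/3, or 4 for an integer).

1. After x ≥ 1: [(2,7) (12,1) (17,8) (18,18) (13,20) (12,20) (4,17)]
2. After x ≤ 9: [(2,7) (9,14/5) (9,151/8) (4,17)]
3. After y ≥ 3: [(2,7) (26/3,3) (9,3) (9,151/8) (4,17)]
4. After y ≤ 13: [(16/5,13) (2,7) (26/3,3) (9,3) (9,13)]
5. Canonical ring: [(2,7) (26/3,3) (9,3) (9,13) (16/5,13)]

Clipped polygon: [(2,7) (26/3,3) (9,3) (9,13) (16/5,13)]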